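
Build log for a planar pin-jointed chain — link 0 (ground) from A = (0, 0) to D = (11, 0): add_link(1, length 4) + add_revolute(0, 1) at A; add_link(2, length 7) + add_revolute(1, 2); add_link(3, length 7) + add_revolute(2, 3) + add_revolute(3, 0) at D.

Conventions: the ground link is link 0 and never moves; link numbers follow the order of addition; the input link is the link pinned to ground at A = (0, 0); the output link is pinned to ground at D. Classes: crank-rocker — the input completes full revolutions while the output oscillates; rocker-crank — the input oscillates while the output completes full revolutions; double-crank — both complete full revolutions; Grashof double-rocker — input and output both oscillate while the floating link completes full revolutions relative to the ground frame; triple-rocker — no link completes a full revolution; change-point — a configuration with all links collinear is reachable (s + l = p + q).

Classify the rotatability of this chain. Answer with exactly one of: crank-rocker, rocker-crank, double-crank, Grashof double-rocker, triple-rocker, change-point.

lengths: ground=11, input=4, coupler=7, output=7
sorted: s=4 (shortest), l=11 (longest), p+q=14
s + l = 15 vs p + q = 14
s + l > p + q → non-Grashof → no link fully rotates → triple-rocker

triple-rocker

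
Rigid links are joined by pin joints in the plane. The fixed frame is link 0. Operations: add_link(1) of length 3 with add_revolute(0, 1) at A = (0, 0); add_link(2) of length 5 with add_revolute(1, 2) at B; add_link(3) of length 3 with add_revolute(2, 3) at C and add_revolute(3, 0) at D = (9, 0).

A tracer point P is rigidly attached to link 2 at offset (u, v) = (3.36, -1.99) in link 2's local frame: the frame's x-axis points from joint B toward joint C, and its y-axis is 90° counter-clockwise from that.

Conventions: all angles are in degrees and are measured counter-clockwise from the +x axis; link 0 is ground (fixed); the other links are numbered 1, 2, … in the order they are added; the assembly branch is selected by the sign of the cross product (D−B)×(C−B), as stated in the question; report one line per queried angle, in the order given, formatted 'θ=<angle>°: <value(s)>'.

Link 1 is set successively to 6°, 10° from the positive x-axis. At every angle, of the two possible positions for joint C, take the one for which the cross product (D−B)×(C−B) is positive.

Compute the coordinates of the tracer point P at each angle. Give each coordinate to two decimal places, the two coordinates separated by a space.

A=(0,0), D=(9.00,0)
θ=6°: B = A + 3.00·(cos6°, sin6°) = (2.9836, 0.3136)
θ=6°: |BD| = 6.0246
θ=6°: circle(B,5.00) ∩ circle(D,3.00): a=4.3402, h=2.4825
θ=6°:   candidates: C₊=(7.4471,2.5668) cross=14.956; C₋=(7.1887,-2.3914) cross=-14.956
θ=6°:   branch + wants cross > 0 → take C=(7.4471,2.5668) (cross=14.956)
θ=6°: ex = (C−B)/|BC| = (0.8927,0.4506); ey = (-0.4506,0.8927)
θ=6°: P = B + 3.36·ex + -1.99·ey = (6.8798,0.0513)
θ=10°: B = A + 3.00·(cos10°, sin10°) = (2.9544, 0.5209)
θ=10°: |BD| = 6.0680
θ=10°: circle(B,5.00) ∩ circle(D,3.00): a=4.3524, h=2.4610
θ=10°:   candidates: C₊=(7.5020,2.5992) cross=14.934; C₋=(7.0795,-2.3047) cross=-14.934
θ=10°:   branch + wants cross > 0 → take C=(7.5020,2.5992) (cross=14.934)
θ=10°: ex = (C−B)/|BC| = (0.9095,0.4157); ey = (-0.4157,0.9095)
θ=10°: P = B + 3.36·ex + -1.99·ey = (6.8376,0.1076)

θ=6°: 6.88 0.05
θ=10°: 6.84 0.11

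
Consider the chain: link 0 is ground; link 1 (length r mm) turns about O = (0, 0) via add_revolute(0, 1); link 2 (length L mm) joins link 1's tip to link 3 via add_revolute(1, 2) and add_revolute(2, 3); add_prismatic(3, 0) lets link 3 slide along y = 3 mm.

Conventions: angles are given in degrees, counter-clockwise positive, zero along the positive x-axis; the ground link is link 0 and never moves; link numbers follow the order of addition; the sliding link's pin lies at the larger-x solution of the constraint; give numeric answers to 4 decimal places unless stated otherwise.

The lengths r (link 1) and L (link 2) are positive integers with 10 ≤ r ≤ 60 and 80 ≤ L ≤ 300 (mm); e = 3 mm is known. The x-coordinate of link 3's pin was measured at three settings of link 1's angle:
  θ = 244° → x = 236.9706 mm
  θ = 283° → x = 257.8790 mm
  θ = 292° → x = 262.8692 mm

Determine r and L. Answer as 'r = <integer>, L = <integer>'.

constraint per measurement: (x − r cos θ)² + (r sin θ − e)² = L²
subtracting the θ₁ and θ₂ equations cancels the r² and L² terms:
r = (x₁² − x₂²) / (2[(x₁cos θ₁ + e sin θ₁) − (x₂cos θ₂ + e sin θ₂)]) = 32.0000 → r = 32
L² = (x₁ − r cos θ₁)² + (r sin θ₁ − e)² = 64009.0224 → L = 253.0000 → L = 253
check at θ₃=292°: x = 262.8692 (printed 262.8692) ✓

r = 32, L = 253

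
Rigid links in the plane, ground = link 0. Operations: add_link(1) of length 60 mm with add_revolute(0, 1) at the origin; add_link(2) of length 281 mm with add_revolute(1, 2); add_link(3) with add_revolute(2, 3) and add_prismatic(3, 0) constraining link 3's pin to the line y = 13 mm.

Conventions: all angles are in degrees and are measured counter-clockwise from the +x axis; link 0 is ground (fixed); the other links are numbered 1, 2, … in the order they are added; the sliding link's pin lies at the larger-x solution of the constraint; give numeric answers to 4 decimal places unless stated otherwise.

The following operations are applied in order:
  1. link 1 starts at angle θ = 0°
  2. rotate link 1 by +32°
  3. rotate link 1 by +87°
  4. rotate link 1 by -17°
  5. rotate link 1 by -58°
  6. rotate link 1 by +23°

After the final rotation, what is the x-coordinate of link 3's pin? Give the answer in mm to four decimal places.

geometry: r = 60 mm, L = 281 mm, e = 13 mm; θ starts at 0°
rotate link 1 by +32°: θ ← 0° +32° = 32°
rotate link 1 by +87°: θ ← 32° +87° = 119°
rotate link 1 by -17°: θ ← 119° -17° = 102°
rotate link 1 by -58°: θ ← 102° -58° = 44°
rotate link 1 by +23°: θ ← 44° +23° = 67°
crank pin P = (r cos θ, r sin θ) = (23.443868, 55.230291)
h = r sin θ − e = 55.230291 − 13 = 42.230291
x = r cos θ + √(L² − h²) = 23.443868 + 277.808572 = 301.252439

301.2524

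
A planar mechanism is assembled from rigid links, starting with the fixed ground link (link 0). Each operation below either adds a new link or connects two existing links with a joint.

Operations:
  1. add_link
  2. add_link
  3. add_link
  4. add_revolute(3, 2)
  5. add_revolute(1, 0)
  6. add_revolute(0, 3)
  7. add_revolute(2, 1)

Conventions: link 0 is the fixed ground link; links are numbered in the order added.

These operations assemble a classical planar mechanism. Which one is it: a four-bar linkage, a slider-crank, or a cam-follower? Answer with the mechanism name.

links: 4 (incl. ground); joints: 4 revolute, 0 prismatic, 0 higher (cam) pair, forming one closed loop
4 links in a single 4R loop → four-bar linkage

four-bar linkage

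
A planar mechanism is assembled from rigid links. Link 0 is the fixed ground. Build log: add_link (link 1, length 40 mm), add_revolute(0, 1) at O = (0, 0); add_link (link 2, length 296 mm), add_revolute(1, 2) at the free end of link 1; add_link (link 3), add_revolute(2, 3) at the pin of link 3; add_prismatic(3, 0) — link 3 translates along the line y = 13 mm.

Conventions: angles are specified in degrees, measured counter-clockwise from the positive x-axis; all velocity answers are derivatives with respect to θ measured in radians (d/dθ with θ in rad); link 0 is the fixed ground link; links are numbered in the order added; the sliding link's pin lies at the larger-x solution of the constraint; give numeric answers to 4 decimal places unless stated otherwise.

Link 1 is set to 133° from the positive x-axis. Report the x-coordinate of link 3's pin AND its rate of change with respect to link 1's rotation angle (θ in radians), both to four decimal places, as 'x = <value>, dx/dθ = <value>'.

geometry: r = 40 mm, L = 296 mm, e = 13 mm
crank pin P = (r cos θ, r sin θ) = (-27.279934, 29.254148)
h = r sin θ − e = 29.254148 − 13 = 16.254148
x = r cos θ + √(L² − h²) = -27.279934 + 295.553384 = 268.273449
dx/dθ = −r sin θ − h·r cos θ/√(L² − h²) (θ in radians; h = 16.254148) = -27.753871

x = 268.2734, dx/dθ = -27.7539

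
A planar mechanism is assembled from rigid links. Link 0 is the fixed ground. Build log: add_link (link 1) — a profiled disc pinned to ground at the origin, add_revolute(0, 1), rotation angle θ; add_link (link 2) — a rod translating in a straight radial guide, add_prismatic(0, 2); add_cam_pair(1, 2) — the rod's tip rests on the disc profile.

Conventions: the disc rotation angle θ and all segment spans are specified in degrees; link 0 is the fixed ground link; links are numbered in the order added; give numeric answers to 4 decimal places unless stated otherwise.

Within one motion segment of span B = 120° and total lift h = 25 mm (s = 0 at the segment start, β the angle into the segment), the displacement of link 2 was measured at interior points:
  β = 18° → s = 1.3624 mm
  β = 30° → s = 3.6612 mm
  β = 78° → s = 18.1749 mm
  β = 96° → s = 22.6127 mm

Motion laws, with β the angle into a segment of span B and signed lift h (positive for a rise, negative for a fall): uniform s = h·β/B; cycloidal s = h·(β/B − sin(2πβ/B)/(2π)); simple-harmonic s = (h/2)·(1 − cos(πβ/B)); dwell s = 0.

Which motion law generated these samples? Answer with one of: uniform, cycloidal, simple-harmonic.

candidates at β/B = r: uniform s = h·r (linear in β); cycloidal s = h·(r − sin(2πr)/(2π)); simple-harmonic s = (h/2)(1 − cos(πr))
β=18°: printed 1.3624 | uniform 3.7500, cycloidal 0.5310, simple-harmonic 1.3624
β=30°: printed 3.6612 | uniform 6.2500, cycloidal 2.2711, simple-harmonic 3.6612
β=78°: printed 18.1749 | uniform 16.2500, cycloidal 19.4690, simple-harmonic 18.1749
β=96°: printed 22.6127 | uniform 20.0000, cycloidal 23.7841, simple-harmonic 22.6127
only one law matches every sample → simple-harmonic

simple-harmonic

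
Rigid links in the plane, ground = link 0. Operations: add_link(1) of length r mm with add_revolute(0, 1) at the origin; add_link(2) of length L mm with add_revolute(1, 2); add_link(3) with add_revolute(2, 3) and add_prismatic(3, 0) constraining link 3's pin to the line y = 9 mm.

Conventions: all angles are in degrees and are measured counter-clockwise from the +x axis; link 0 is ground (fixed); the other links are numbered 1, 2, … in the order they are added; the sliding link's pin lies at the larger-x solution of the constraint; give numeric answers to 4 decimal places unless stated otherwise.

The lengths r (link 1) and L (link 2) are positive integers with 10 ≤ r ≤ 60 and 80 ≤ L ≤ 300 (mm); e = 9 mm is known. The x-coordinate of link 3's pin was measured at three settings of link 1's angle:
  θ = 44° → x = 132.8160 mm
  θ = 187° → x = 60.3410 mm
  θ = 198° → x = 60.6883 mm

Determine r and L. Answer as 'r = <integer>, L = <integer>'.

constraint per measurement: (x − r cos θ)² + (r sin θ − e)² = L²
subtracting the θ₁ and θ₂ equations cancels the r² and L² terms:
r = (x₁² − x₂²) / (2[(x₁cos θ₁ + e sin θ₁) − (x₂cos θ₂ + e sin θ₂)]) = 43.0000 → r = 43
L² = (x₁ − r cos θ₁)² + (r sin θ₁ − e)² = 10815.9985 → L = 104.0000 → L = 104
check at θ₃=198°: x = 60.6883 (printed 60.6883) ✓

r = 43, L = 104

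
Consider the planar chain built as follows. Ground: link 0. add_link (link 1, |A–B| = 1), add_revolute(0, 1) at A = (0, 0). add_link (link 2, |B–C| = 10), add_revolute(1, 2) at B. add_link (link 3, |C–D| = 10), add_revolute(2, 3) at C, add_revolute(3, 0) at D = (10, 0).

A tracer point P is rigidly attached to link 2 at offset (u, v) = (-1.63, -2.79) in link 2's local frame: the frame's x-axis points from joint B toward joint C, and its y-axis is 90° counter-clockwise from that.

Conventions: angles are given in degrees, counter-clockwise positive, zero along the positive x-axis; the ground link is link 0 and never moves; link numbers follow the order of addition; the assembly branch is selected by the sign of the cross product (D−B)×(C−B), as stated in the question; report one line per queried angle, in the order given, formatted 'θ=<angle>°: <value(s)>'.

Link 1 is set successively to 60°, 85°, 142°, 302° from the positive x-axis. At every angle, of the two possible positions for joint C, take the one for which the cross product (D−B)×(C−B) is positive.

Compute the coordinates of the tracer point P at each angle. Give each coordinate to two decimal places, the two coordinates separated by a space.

A=(0,0), D=(10.00,0)
θ=60°: B = A + 1.00·(cos60°, sin60°) = (0.5000, 0.8660)
θ=60°: |BD| = 9.5394
θ=60°: circle(B,10.00) ∩ circle(D,10.00): a=4.7697, h=8.7892
θ=60°:   candidates: C₊=(6.0479,9.1859) cross=83.844; C₋=(4.4521,-8.3199) cross=-83.844
θ=60°:   branch + wants cross > 0 → take C=(6.0479,9.1859) (cross=83.844)
θ=60°: ex = (C−B)/|BC| = (0.5548,0.8320); ey = (-0.8320,0.5548)
θ=60°: P = B + -1.63·ex + -2.79·ey = (1.9169,-2.0380)
θ=85°: B = A + 1.00·(cos85°, sin85°) = (0.0872, 0.9962)
θ=85°: |BD| = 9.9628
θ=85°: circle(B,10.00) ∩ circle(D,10.00): a=4.9814, h=8.6710
θ=85°:   candidates: C₊=(5.9106,9.1256) cross=86.387; C₋=(4.1766,-8.1294) cross=-86.387
θ=85°:   branch + wants cross > 0 → take C=(5.9106,9.1256) (cross=86.387)
θ=85°: ex = (C−B)/|BC| = (0.5823,0.8129); ey = (-0.8129,0.5823)
θ=85°: P = B + -1.63·ex + -2.79·ey = (1.4060,-1.9536)
θ=142°: B = A + 1.00·(cos142°, sin142°) = (-0.7880, 0.6157)
θ=142°: |BD| = 10.8056
θ=142°: circle(B,10.00) ∩ circle(D,10.00): a=5.4028, h=8.4149
θ=142°:   candidates: C₊=(5.0854,8.7090) cross=90.927; C₋=(4.1265,-8.0934) cross=-90.927
θ=142°:   branch + wants cross > 0 → take C=(5.0854,8.7090) (cross=90.927)
θ=142°: ex = (C−B)/|BC| = (0.5873,0.8093); ey = (-0.8093,0.5873)
θ=142°: P = B + -1.63·ex + -2.79·ey = (0.5127,-2.3423)
θ=302°: B = A + 1.00·(cos302°, sin302°) = (0.5299, -0.8480)
θ=302°: |BD| = 9.5080
θ=302°: circle(B,10.00) ∩ circle(D,10.00): a=4.7540, h=8.7977
θ=302°:   candidates: C₊=(4.4803,8.3386) cross=83.648; C₋=(6.0497,-9.1867) cross=-83.648
θ=302°:   branch + wants cross > 0 → take C=(4.4803,8.3386) (cross=83.648)
θ=302°: ex = (C−B)/|BC| = (0.3950,0.9187); ey = (-0.9187,0.3950)
θ=302°: P = B + -1.63·ex + -2.79·ey = (2.4491,-3.4476)

θ=60°: 1.92 -2.04
θ=85°: 1.41 -1.95
θ=142°: 0.51 -2.34
θ=302°: 2.45 -3.45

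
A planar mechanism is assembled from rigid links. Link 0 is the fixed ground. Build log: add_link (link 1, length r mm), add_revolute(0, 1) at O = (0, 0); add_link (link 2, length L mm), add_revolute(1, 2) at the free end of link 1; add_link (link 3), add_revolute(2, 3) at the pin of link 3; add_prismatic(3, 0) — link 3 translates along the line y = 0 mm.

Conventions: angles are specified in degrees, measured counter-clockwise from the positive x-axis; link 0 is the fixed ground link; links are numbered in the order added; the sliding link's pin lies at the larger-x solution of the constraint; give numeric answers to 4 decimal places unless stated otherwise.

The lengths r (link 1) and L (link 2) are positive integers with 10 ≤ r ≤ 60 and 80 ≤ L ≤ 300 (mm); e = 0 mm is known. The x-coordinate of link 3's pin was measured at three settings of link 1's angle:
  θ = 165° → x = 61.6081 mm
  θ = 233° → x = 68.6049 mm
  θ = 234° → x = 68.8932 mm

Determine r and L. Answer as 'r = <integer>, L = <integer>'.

constraint per measurement: (x − r cos θ)² + (r sin θ − e)² = L²
subtracting the θ₁ and θ₂ equations cancels the r² and L² terms:
r = (x₁² − x₂²) / (2[(x₁cos θ₁ + e sin θ₁) − (x₂cos θ₂ + e sin θ₂)]) = 25.0001 → r = 25
L² = (x₁ − r cos θ₁)² + (r sin θ₁ − e)² = 7396.0007 → L = 86.0000 → L = 86
check at θ₃=234°: x = 68.8932 (printed 68.8932) ✓

r = 25, L = 86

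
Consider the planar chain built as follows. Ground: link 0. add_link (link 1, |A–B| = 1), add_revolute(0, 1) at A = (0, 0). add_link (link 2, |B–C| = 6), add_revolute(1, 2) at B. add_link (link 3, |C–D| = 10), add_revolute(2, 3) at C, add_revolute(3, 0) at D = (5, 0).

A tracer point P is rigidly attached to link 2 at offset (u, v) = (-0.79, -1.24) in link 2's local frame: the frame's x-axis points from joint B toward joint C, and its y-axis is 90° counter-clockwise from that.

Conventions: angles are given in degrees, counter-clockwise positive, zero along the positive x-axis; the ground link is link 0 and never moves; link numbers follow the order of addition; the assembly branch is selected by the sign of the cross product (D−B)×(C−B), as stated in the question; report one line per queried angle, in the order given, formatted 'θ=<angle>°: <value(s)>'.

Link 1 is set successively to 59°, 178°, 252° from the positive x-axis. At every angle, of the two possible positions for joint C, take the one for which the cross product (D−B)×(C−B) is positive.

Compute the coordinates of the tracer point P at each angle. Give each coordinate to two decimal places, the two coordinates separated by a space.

A=(0,0), D=(5.00,0)
θ=59°: B = A + 1.00·(cos59°, sin59°) = (0.5150, 0.8572)
θ=59°: |BD| = 4.5661
θ=59°: circle(B,6.00) ∩ circle(D,10.00): a=-4.7250, h=3.6978
θ=59°:   candidates: C₊=(-3.4318,5.3763) cross=16.885; C₋=(-4.8202,-1.8879) cross=-16.885
θ=59°:   branch + wants cross > 0 → take C=(-3.4318,5.3763) (cross=16.885)
θ=59°: ex = (C−B)/|BC| = (-0.6578,0.7532); ey = (-0.7532,-0.6578)
θ=59°: P = B + -0.79·ex + -1.24·ey = (1.9687,1.0778)
θ=178°: B = A + 1.00·(cos178°, sin178°) = (-0.9994, 0.0349)
θ=178°: |BD| = 5.9995
θ=178°: circle(B,6.00) ∩ circle(D,10.00): a=-2.3340, h=5.5274
θ=178°:   candidates: C₊=(-3.3012,5.5758) cross=33.162; C₋=(-3.3655,-5.4788) cross=-33.162
θ=178°:   branch + wants cross > 0 → take C=(-3.3012,5.5758) (cross=33.162)
θ=178°: ex = (C−B)/|BC| = (-0.3836,0.9235); ey = (-0.9235,-0.3836)
θ=178°: P = B + -0.79·ex + -1.24·ey = (0.4488,-0.2189)
θ=252°: B = A + 1.00·(cos252°, sin252°) = (-0.3090, -0.9511)
θ=252°: |BD| = 5.3935
θ=252°: circle(B,6.00) ∩ circle(D,10.00): a=-3.2363, h=5.0524
θ=252°:   candidates: C₊=(-4.3855,3.4515) cross=27.250; C₋=(-2.6037,-6.4949) cross=-27.250
θ=252°:   branch + wants cross > 0 → take C=(-4.3855,3.4515) (cross=27.250)
θ=252°: ex = (C−B)/|BC| = (-0.6794,0.7338); ey = (-0.7338,-0.6794)
θ=252°: P = B + -0.79·ex + -1.24·ey = (1.1376,-0.6883)

θ=59°: 1.97 1.08
θ=178°: 0.45 -0.22
θ=252°: 1.14 -0.69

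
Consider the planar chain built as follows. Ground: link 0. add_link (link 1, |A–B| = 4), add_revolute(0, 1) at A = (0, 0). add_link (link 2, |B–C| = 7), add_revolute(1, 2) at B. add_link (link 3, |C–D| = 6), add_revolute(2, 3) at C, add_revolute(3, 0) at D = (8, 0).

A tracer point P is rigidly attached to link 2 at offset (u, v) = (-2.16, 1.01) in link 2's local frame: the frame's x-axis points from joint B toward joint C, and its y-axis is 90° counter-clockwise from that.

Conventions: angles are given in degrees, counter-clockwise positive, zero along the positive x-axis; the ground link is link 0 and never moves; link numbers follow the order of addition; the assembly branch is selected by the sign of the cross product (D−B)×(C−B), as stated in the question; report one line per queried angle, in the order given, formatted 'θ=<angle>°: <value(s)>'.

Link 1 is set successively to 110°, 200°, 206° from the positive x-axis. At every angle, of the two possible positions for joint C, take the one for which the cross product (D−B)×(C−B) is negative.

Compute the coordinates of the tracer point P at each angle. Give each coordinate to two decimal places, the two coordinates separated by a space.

A=(0,0), D=(8.00,0)
θ=110°: B = A + 4.00·(cos110°, sin110°) = (-1.3681, 3.7588)
θ=110°: |BD| = 10.0940
θ=110°: circle(B,7.00) ∩ circle(D,6.00): a=5.6910, h=4.0759
θ=110°:   candidates: C₊=(5.4314,5.4224) cross=41.142; C₋=(2.3958,-2.1432) cross=-41.142
θ=110°:   branch - wants cross < 0 → take C=(2.3958,-2.1432) (cross=-41.142)
θ=110°: ex = (C−B)/|BC| = (0.5377,-0.8431); ey = (0.8431,0.5377)
θ=110°: P = B + -2.16·ex + 1.01·ey = (-1.6779,6.1230)
θ=200°: B = A + 4.00·(cos200°, sin200°) = (-3.7588, -1.3681)
θ=200°: |BD| = 11.8381
θ=200°: circle(B,7.00) ∩ circle(D,6.00): a=6.4681, h=2.6765
θ=200°:   candidates: C₊=(2.3567,2.0379) cross=31.684; C₋=(2.9753,-3.2791) cross=-31.684
θ=200°:   branch - wants cross < 0 → take C=(2.9753,-3.2791) (cross=-31.684)
θ=200°: ex = (C−B)/|BC| = (0.9620,-0.2730); ey = (0.2730,0.9620)
θ=200°: P = B + -2.16·ex + 1.01·ey = (-5.5610,0.1932)
θ=206°: B = A + 4.00·(cos206°, sin206°) = (-3.5952, -1.7535)
θ=206°: |BD| = 11.7270
θ=206°: circle(B,7.00) ∩ circle(D,6.00): a=6.4178, h=2.7950
θ=206°:   candidates: C₊=(2.3325,1.9697) cross=32.777; C₋=(3.1684,-3.5575) cross=-32.777
θ=206°:   branch - wants cross < 0 → take C=(3.1684,-3.5575) (cross=-32.777)
θ=206°: ex = (C−B)/|BC| = (0.9662,-0.2577); ey = (0.2577,0.9662)
θ=206°: P = B + -2.16·ex + 1.01·ey = (-5.4219,-0.2209)

θ=110°: -1.68 6.12
θ=200°: -5.56 0.19
θ=206°: -5.42 -0.22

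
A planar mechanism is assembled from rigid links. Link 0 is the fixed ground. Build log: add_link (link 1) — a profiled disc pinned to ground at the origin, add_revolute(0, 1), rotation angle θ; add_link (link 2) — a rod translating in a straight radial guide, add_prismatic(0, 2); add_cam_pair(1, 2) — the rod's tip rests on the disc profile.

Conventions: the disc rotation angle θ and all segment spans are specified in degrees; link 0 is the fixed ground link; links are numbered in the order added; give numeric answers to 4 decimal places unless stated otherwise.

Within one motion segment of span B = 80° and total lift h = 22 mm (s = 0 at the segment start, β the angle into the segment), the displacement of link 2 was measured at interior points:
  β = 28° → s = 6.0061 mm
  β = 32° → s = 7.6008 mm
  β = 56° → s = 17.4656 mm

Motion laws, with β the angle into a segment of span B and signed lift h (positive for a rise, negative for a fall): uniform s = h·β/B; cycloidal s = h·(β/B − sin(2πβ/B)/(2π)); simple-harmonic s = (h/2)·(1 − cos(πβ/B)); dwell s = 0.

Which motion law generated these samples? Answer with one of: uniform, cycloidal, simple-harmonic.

candidates at β/B = r: uniform s = h·r (linear in β); cycloidal s = h·(r − sin(2πr)/(2π)); simple-harmonic s = (h/2)(1 − cos(πr))
β=28°: printed 6.0061 | uniform 7.7000, cycloidal 4.8673, simple-harmonic 6.0061
β=32°: printed 7.6008 | uniform 8.8000, cycloidal 6.7419, simple-harmonic 7.6008
β=56°: printed 17.4656 | uniform 15.4000, cycloidal 18.7300, simple-harmonic 17.4656
only one law matches every sample → simple-harmonic

simple-harmonic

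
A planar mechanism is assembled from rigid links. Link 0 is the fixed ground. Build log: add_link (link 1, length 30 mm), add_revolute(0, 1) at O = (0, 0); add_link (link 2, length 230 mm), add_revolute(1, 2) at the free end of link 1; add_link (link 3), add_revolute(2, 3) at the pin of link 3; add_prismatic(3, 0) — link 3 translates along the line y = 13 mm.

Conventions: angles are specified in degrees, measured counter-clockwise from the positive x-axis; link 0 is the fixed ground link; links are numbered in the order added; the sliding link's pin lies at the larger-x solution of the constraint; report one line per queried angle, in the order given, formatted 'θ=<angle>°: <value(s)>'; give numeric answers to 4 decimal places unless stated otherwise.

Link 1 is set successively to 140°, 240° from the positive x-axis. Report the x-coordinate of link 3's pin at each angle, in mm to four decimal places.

geometry: r = 30 mm, L = 230 mm, e = 13 mm
θ=140°: crank pin P = (r cos θ, r sin θ) = (-22.981333, 19.283628)
θ=140°: h = r sin θ − e = 19.283628 − 13 = 6.283628
θ=140°: x = r cos θ + √(L² − h²) = -22.981333 + 229.914149 = 206.932816
θ=240°: crank pin P = (r cos θ, r sin θ) = (-15.000000, -25.980762)
θ=240°: h = r sin θ − e = -25.980762 − 13 = -38.980762
θ=240°: x = r cos θ + √(L² − h²) = -15.000000 + 226.672672 = 211.672672

θ=140°: 206.9328
θ=240°: 211.6727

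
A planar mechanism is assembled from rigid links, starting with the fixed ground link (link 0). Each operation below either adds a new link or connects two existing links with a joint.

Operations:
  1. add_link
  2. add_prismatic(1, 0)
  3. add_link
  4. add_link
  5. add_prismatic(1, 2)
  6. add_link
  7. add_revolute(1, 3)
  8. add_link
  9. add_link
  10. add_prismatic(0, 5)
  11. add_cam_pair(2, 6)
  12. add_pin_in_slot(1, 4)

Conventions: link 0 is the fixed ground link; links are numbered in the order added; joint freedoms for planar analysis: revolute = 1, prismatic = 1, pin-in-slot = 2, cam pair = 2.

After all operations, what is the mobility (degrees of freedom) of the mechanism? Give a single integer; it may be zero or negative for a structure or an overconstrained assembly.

(L,J1,J2)=(1,0,0); link0 fixed
link1: (2,0,0)
P 1-0 [J1]: (2,1,0)
link2: (3,1,0)
link3: (4,1,0)
P 1-2 [J1]: (4,2,0)
link4: (5,2,0)
R 1-3 [J1]: (5,3,0)
link5: (6,3,0)
link6: (7,3,0)
P 0-5 [J1]: (7,4,0)
C 2-6 [J2]: (7,4,1)
PS 1-4 [J2]: (7,4,2)
Grübler: 3·6 − 2·4 − 2 = 8

M = 8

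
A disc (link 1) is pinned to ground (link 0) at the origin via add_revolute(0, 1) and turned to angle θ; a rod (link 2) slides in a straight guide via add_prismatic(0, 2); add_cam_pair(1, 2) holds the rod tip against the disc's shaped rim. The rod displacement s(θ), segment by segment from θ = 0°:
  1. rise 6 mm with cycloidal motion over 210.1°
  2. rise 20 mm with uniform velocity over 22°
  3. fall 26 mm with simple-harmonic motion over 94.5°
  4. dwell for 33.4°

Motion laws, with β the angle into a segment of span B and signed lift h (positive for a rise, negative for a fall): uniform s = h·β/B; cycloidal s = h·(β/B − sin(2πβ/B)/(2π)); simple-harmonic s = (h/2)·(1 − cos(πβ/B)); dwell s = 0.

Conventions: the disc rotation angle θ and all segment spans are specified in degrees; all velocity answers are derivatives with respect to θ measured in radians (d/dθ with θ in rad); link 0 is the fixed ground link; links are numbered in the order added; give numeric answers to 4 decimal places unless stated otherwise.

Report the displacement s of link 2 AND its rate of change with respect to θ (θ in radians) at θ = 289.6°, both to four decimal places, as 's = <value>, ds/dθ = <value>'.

segment 1 (0° to 210.1°, cycloidal, h = 6) is passed completely: s = 0.0000 + (6) = 6.0000
segment 2 (210.1° to 232.1°, uniform, h = 20) is passed completely: s = 6.0000 + (20) = 26.0000
θ = 289.6° falls in segment 3 (232.1° to 326.6°, simple-harmonic, h = -26): β = 289.6 − 232.1 = 57.5°, B = 94.5°; Δs = -26/2·(1 − cos(π·0.6085)) = -17.3446; s = 26.0000 − 17.3446 = 8.6554
velocity in seg [232.1°–326.6°] (simple-harmonic), θ in radians: β = 57.5° = 1.0036 rad, B = 94.5° = 1.6493 rad; ds/dθ = (πh/(2B)) sin(πβ/B) = (π·(-26)/(2·1.6493)) sin(π·0.6085) = -23.338162 mm/rad

s = 8.6554, ds/dθ = -23.3382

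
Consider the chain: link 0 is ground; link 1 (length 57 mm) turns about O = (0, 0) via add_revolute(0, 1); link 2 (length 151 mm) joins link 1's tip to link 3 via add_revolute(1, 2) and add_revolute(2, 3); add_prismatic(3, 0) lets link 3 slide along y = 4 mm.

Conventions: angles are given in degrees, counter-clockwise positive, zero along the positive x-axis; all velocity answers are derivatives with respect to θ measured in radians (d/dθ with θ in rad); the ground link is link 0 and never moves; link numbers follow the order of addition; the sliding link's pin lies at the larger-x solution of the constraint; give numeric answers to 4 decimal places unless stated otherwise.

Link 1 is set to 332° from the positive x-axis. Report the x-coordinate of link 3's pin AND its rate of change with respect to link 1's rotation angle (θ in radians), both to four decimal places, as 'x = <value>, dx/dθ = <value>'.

geometry: r = 57 mm, L = 151 mm, e = 4 mm
crank pin P = (r cos θ, r sin θ) = (50.328013, -26.759879)
h = r sin θ − e = -26.759879 − 4 = -30.759879
x = r cos θ + √(L² − h²) = 50.328013 + 147.833791 = 198.161804
dx/dθ = −r sin θ − h·r cos θ/√(L² − h²) (θ in radians; h = -30.759879) = 37.231663

x = 198.1618, dx/dθ = 37.2317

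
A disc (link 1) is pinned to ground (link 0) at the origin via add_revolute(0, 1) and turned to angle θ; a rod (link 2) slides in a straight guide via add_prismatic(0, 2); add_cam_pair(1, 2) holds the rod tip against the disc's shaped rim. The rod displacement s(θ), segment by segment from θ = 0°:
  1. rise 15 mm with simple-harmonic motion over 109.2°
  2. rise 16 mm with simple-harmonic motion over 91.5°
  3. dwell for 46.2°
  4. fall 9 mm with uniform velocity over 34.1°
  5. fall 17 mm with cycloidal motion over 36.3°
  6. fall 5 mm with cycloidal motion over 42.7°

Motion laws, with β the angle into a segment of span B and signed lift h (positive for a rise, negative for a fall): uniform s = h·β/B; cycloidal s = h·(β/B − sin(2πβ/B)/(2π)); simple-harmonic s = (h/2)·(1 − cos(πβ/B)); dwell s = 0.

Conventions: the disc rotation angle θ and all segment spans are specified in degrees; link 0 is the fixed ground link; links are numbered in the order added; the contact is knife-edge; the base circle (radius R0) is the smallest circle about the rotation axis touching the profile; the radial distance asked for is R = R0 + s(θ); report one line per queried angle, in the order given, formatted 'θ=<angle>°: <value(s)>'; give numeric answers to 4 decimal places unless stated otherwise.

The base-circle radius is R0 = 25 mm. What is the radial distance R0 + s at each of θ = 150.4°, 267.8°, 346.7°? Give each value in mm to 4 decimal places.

segment 1 (0° to 109.2°, simple-harmonic, h = 15) is passed completely: s = 0.0000 + (15) = 15.0000
θ = 150.4° falls in segment 2 (109.2° to 200.7°, simple-harmonic, h = 16): β = 150.4 − 109.2 = 41.2°, B = 91.5°; Δs = 16/2·(1 − cos(π·0.4503)) = 6.7553; s = 15.0000 + 6.7553 = 21.7553
segment 2 (109.2° to 200.7°, simple-harmonic, h = 16) is passed completely: s = 15.0000 + (16) = 31.0000
segment 3 (200.7° to 246.9°, dwell): s unchanged at 31.0000
θ = 267.8° falls in segment 4 (246.9° to 281°, uniform, h = -9): β = 267.8 − 246.9 = 20.9°, B = 34.1°; Δs = -9·20.9/34.1 = -5.5161; s = 31.0000 − 5.5161 = 25.4839
segment 4 (246.9° to 281°, uniform, h = -9) is passed completely: s = 31.0000 + (-9) = 22.0000
segment 5 (281° to 317.3°, cycloidal, h = -17) is passed completely: s = 22.0000 + (-17) = 5.0000
θ = 346.7° falls in segment 6 (317.3° to 360°, cycloidal, h = -5): β = 346.7 − 317.3 = 29.4°, B = 42.7°; Δs = -5·(0.6885 − sin(2π·0.6885)/(2π)) = -4.1798; s = 5.0000 − 4.1798 = 0.8202
θ=150.4°: R = R0 + s = 25 + 21.7553 = 46.7553
θ=267.8°: R = R0 + s = 25 + 25.4839 = 50.4839
θ=346.7°: R = R0 + s = 25 + 0.8202 = 25.8202

θ=150.4°: 46.7553
θ=267.8°: 50.4839
θ=346.7°: 25.8202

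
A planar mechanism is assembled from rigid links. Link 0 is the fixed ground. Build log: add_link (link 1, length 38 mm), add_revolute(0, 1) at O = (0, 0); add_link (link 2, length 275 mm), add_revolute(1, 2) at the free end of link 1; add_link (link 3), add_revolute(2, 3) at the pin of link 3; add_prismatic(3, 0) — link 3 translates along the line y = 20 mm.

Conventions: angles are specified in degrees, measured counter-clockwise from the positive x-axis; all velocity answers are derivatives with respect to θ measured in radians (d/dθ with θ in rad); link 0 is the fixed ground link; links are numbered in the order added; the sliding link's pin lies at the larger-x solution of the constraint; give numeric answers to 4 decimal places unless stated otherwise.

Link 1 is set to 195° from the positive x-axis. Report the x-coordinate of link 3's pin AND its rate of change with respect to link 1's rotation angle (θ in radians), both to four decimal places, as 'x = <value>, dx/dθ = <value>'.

geometry: r = 38 mm, L = 275 mm, e = 20 mm
crank pin P = (r cos θ, r sin θ) = (-36.705181, -9.835124)
h = r sin θ − e = -9.835124 − 20 = -29.835124
x = r cos θ + √(L² − h²) = -36.705181 + 273.376783 = 236.671601
dx/dθ = −r sin θ − h·r cos θ/√(L² − h²) (θ in radians; h = -29.835124) = 5.829284

x = 236.6716, dx/dθ = 5.8293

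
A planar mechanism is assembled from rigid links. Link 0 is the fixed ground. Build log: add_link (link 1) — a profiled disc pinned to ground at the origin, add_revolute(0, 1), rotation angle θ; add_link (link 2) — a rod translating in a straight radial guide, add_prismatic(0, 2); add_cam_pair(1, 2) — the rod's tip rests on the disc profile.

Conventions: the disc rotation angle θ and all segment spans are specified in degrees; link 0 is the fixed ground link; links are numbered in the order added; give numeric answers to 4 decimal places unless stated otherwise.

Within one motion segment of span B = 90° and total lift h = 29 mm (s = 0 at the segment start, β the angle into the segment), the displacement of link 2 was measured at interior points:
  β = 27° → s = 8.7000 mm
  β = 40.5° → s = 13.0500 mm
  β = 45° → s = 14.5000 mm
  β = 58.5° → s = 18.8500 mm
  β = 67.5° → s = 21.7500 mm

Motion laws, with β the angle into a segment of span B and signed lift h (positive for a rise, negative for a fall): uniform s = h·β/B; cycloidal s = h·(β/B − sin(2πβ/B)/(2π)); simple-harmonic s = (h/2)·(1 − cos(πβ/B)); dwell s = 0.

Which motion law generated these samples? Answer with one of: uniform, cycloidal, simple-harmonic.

candidates at β/B = r: uniform s = h·r (linear in β); cycloidal s = h·(r − sin(2πr)/(2π)); simple-harmonic s = (h/2)(1 − cos(πr))
β=27°: printed 8.7000 | uniform 8.7000, cycloidal 4.3104, simple-harmonic 5.9771
β=40.5°: printed 13.0500 | uniform 13.0500, cycloidal 11.6237, simple-harmonic 12.2317
β=45°: printed 14.5000 | uniform 14.5000, cycloidal 14.5000, simple-harmonic 14.5000
β=58.5°: printed 18.8500 | uniform 18.8500, cycloidal 22.5840, simple-harmonic 21.0829
β=67.5°: printed 21.7500 | uniform 21.7500, cycloidal 26.3655, simple-harmonic 24.7530
only one law matches every sample → uniform

uniform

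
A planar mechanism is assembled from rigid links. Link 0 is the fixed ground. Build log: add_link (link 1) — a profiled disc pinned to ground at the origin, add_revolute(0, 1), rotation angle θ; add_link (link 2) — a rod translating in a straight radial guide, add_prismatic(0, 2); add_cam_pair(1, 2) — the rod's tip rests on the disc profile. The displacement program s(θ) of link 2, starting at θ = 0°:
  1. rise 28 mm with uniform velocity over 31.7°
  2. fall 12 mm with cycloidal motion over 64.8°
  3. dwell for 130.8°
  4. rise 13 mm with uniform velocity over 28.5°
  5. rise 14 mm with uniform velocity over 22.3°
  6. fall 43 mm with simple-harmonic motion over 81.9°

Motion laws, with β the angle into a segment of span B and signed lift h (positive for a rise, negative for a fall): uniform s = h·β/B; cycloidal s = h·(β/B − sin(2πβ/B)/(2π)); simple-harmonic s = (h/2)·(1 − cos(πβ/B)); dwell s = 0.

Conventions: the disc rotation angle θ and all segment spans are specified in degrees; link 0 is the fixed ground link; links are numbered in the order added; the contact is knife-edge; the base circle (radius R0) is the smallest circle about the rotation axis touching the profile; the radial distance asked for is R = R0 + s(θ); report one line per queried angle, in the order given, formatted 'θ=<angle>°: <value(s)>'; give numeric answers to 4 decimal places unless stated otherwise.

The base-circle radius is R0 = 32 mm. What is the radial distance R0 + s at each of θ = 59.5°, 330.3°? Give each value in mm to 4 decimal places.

seg 1 [0°–31.7°] uniform, h=28: full span → s += 28 → s = 28.0000
seg 2 [31.7°–96.5°] cycloidal, h=-12: θ=59.5° here. β=27.8, B=64.8. -12·(0.4290 − sin(2π·0.4290)/(2π)) = -4.3243 → s = 23.6757
seg 2 [31.7°–96.5°] cycloidal, h=-12: full span → s += -12 → s = 16.0000
seg 3 [96.5°–227.3°] dwell: s stays 16.0000
seg 4 [227.3°–255.8°] uniform, h=13: full span → s += 13 → s = 29.0000
seg 5 [255.8°–278.1°] uniform, h=14: full span → s += 14 → s = 43.0000
seg 6 [278.1°–360°] simple-harmonic, h=-43: θ=330.3° here. β=52.2, B=81.9. -43/2·(1 − cos(π·0.6374)) = -30.4928 → s = 12.5072
θ=59.5°: R = R0 + s = 32 + 23.6757 = 55.6757
θ=330.3°: R = R0 + s = 32 + 12.5072 = 44.5072

θ=59.5°: 55.6757
θ=330.3°: 44.5072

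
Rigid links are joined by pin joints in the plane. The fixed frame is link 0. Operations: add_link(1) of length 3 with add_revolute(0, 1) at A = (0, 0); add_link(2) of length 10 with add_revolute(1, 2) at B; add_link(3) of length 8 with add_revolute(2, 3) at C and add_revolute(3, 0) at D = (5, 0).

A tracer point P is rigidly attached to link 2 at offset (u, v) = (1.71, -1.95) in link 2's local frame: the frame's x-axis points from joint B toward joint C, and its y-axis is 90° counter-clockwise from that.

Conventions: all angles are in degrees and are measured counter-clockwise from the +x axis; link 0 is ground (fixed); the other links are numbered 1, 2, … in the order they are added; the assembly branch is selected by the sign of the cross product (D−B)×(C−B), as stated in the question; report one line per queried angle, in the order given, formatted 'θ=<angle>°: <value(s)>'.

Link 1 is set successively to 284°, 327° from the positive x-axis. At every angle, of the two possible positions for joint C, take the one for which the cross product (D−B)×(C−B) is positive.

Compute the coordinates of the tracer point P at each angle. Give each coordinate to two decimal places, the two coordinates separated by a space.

A=(0,0), D=(5.00,0)
θ=284°: B = A + 3.00·(cos284°, sin284°) = (0.7258, -2.9109)
θ=284°: |BD| = 5.1713
θ=284°: circle(B,10.00) ∩ circle(D,8.00): a=6.0664, h=7.9498
θ=284°:   candidates: C₊=(1.2650,7.0746) cross=41.111; C₋=(10.2147,-6.0669) cross=-41.111
θ=284°:   branch + wants cross > 0 → take C=(1.2650,7.0746) (cross=41.111)
θ=284°: ex = (C−B)/|BC| = (0.0539,0.9985); ey = (-0.9985,0.0539)
θ=284°: P = B + 1.71·ex + -1.95·ey = (2.7651,-1.3085)
θ=327°: B = A + 3.00·(cos327°, sin327°) = (2.5160, -1.6339)
θ=327°: |BD| = 2.9732
θ=327°: circle(B,10.00) ∩ circle(D,8.00): a=7.5407, h=6.5679
θ=327°:   candidates: C₊=(5.2066,7.9973) cross=19.528; C₋=(12.4254,-2.9772) cross=-19.528
θ=327°:   branch + wants cross > 0 → take C=(5.2066,7.9973) (cross=19.528)
θ=327°: ex = (C−B)/|BC| = (0.2691,0.9631); ey = (-0.9631,0.2691)
θ=327°: P = B + 1.71·ex + -1.95·ey = (4.8542,-0.5116)

θ=284°: 2.77 -1.31
θ=327°: 4.85 -0.51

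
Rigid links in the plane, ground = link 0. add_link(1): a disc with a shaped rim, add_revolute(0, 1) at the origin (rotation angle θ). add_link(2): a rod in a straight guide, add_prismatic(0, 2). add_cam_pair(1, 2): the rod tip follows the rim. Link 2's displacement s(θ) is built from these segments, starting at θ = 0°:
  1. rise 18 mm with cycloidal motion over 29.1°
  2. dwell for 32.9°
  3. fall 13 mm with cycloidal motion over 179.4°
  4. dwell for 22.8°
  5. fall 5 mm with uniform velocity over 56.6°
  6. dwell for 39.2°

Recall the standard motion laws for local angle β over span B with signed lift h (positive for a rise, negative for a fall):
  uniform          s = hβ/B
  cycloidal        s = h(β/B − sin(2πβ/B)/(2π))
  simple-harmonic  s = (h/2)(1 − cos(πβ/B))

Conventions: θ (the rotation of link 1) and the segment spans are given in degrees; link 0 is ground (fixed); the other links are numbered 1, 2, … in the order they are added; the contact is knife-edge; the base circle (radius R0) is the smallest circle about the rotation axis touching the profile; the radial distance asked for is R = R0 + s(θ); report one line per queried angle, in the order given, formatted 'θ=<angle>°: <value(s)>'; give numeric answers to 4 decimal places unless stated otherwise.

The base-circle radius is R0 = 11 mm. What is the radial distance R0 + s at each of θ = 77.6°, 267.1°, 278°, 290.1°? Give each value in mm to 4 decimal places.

segment 1 (0° to 29.1°, cycloidal, h = 18) is passed completely: s = 0.0000 + (18) = 18.0000
segment 2 (29.1° to 62°, dwell): s unchanged at 18.0000
θ = 77.6° falls in segment 3 (62° to 241.4°, cycloidal, h = -13): β = 77.6 − 62 = 15.6°, B = 179.4°; Δs = -13·(0.0870 − sin(2π·0.0870)/(2π)) = -0.0554; s = 18.0000 − 0.0554 = 17.9446
segment 3 (62° to 241.4°, cycloidal, h = -13) is passed completely: s = 18.0000 + (-13) = 5.0000
segment 4 (241.4° to 264.2°, dwell): s unchanged at 5.0000
θ = 267.1° falls in segment 5 (264.2° to 320.8°, uniform, h = -5): β = 267.1 − 264.2 = 2.9°, B = 56.6°; Δs = -5·2.9/56.6 = -0.2562; s = 5.0000 − 0.2562 = 4.7438
θ = 278° falls in segment 5 (264.2° to 320.8°, uniform, h = -5): β = 278 − 264.2 = 13.8°, B = 56.6°; Δs = -5·13.8/56.6 = -1.2191; s = 5.0000 − 1.2191 = 3.7809
θ = 290.1° falls in segment 5 (264.2° to 320.8°, uniform, h = -5): β = 290.1 − 264.2 = 25.9°, B = 56.6°; Δs = -5·25.9/56.6 = -2.2880; s = 5.0000 − 2.2880 = 2.7120
θ=77.6°: R = R0 + s = 11 + 17.9446 = 28.9446
θ=267.1°: R = R0 + s = 11 + 4.7438 = 15.7438
θ=278°: R = R0 + s = 11 + 3.7809 = 14.7809
θ=290.1°: R = R0 + s = 11 + 2.7120 = 13.7120

θ=77.6°: 28.9446
θ=267.1°: 15.7438
θ=278°: 14.7809
θ=290.1°: 13.7120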